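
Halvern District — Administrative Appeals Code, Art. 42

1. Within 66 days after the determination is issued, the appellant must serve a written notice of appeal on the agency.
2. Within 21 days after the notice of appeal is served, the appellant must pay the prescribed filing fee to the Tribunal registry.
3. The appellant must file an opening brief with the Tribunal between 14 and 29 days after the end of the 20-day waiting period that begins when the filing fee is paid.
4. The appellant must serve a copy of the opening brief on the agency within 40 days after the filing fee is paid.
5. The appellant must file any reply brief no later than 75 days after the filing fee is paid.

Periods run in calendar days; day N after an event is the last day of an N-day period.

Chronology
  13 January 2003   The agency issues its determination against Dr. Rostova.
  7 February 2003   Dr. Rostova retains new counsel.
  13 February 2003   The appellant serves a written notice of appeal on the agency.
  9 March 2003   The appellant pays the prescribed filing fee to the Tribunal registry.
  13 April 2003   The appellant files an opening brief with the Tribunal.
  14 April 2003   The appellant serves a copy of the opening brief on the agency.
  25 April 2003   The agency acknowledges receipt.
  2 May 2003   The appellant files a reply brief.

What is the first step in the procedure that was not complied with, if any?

Step 1 — counting 66 days from 13 January 2003 (when the determination is issued) gives a deadline of 20 March 2003; 13 February 2003 is within that limit.
Step 2 — counting 21 days from 13 February 2003 (when the notice of appeal is served) gives a deadline of 6 March 2003; 9 March 2003 misses that deadline by 3 days.
That is the first point of non-compliance.

Step 2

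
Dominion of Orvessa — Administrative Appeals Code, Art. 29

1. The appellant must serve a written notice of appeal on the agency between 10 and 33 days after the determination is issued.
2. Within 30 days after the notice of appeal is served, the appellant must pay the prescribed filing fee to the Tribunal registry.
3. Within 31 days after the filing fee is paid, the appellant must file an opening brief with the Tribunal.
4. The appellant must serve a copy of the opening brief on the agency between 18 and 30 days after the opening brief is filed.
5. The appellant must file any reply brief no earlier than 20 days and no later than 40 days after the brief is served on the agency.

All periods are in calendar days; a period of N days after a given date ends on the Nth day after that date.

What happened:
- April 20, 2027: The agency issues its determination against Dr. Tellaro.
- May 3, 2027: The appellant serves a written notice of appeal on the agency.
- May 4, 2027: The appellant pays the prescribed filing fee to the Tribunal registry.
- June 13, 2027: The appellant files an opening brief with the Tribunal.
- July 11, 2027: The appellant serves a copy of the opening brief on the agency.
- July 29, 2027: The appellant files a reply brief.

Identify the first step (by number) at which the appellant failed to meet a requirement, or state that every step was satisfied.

Step 1: the window is 10–33 days after April 20, 2027 (when the determination is issued), so April 30, 2027 through May 23, 2027; done May 3, 2027, which is between those dates.
Step 2: 30 days after May 3, 2027 (when the notice of appeal is served) is June 2, 2027; completed May 4, 2027, before the deadline.
Step 3: 31 days after May 4, 2027 (when the filing fee is paid) is June 4, 2027; not done until June 13, 2027, 9 days after the deadline.

Step 3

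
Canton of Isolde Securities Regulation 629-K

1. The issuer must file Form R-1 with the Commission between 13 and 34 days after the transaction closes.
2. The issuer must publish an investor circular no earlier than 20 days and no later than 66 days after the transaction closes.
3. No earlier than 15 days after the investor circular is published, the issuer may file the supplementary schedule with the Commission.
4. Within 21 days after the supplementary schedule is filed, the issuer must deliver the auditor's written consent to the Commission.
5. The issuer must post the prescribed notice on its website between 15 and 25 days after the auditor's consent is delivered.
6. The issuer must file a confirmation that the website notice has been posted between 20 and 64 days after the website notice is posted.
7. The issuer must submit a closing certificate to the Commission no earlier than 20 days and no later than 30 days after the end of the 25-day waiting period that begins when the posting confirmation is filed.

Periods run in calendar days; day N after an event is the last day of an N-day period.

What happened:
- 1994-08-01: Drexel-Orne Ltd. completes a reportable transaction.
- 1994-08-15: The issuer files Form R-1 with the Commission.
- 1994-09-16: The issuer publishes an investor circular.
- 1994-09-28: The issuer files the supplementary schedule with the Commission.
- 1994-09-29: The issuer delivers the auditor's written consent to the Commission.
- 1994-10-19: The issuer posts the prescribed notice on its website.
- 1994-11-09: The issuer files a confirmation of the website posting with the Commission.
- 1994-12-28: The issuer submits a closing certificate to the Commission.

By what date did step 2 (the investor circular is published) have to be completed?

Step 2 runs from 1994-08-01, when the transaction closes. The window is 20–66 days after 1994-08-01; it closes on 1994-10-06.

1994-10-06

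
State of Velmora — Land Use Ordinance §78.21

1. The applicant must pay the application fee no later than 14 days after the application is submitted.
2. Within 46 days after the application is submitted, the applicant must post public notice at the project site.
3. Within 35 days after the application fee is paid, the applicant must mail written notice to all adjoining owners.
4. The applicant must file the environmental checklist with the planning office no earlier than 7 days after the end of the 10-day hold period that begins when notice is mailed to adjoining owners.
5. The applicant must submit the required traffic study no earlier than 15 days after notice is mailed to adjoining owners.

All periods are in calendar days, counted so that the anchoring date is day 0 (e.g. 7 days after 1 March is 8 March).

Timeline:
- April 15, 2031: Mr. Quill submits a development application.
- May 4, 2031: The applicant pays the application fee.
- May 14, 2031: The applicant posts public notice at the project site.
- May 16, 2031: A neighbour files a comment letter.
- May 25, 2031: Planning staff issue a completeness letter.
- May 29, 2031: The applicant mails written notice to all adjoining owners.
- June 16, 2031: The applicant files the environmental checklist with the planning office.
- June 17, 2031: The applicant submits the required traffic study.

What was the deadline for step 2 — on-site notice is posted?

May 31, 2031

Step 2 runs from April 15, 2031, when the application is submitted. 46 days after April 15, 2031 is May 31, 2031.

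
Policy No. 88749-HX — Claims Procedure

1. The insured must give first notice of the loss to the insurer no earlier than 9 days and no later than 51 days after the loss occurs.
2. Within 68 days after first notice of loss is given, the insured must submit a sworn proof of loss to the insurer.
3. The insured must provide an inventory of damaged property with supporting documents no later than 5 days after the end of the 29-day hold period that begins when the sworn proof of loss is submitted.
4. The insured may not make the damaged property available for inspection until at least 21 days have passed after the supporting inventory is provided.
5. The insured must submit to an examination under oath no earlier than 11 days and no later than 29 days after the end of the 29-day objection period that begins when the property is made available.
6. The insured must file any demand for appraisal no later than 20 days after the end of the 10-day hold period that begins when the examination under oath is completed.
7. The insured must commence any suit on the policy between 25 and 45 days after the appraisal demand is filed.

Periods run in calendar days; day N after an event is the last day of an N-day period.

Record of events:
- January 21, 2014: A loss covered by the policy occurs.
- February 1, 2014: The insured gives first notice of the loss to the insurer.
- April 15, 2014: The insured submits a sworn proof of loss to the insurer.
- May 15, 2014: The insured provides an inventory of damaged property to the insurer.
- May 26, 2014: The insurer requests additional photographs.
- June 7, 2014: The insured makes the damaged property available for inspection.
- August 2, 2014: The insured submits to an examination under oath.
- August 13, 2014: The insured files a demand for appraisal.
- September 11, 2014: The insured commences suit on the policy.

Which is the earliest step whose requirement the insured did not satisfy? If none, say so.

Step 2

Step 1: the window is 9–51 days after January 21, 2014 (when the loss occurs), so January 30, 2014 through March 13, 2014; done February 1, 2014, which is between those dates.
Step 2: 68 days after February 1, 2014 (when first notice of loss is given) is April 10, 2014; April 15, 2014 misses that deadline by 5 days.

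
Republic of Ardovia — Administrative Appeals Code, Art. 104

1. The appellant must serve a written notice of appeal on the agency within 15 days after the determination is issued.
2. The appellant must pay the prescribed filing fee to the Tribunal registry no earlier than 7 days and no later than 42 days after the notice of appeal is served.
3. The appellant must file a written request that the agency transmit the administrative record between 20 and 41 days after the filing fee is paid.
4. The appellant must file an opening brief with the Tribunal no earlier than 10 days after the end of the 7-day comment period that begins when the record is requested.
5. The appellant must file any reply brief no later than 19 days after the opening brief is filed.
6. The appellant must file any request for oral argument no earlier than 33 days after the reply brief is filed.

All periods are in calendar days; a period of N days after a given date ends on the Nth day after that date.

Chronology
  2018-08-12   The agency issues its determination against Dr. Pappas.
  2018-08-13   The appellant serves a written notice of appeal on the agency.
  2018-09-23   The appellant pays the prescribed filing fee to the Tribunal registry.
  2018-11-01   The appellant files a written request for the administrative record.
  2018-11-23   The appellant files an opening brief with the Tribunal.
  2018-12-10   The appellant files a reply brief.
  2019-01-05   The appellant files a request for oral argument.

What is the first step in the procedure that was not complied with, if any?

Step 1: 15 days after 2018-08-12 (when the determination is issued) is 2018-08-27; 2018-08-13 is within that limit.
Step 2: the window is 7–42 days after 2018-08-13 (when the notice of appeal is served), so 2018-08-20 through 2018-09-24; done 2018-09-23 — within the window.
Step 3: the window is 20–41 days after 2018-09-23 (when the filing fee is paid), so 2018-10-13 through 2018-11-03; 2018-11-01 falls inside that range.
Step 4: the earliest permitted date is 10 days after 2018-11-08 (end of the 7-day comment period, which began when the record is requested on 2018-11-01), i.e. 2018-11-18; 2018-11-23 is on or after that date.
Step 5: 19 days after 2018-11-23 (when the opening brief is filed) is 2018-12-12; 2018-12-10 is within that limit.
Step 6: the earliest permitted date is 33 days after 2018-12-10 (when the reply brief is filed), i.e. 2019-01-12; done 2019-01-05 — 7 days too early.
That is the first point of non-compliance.

Step 6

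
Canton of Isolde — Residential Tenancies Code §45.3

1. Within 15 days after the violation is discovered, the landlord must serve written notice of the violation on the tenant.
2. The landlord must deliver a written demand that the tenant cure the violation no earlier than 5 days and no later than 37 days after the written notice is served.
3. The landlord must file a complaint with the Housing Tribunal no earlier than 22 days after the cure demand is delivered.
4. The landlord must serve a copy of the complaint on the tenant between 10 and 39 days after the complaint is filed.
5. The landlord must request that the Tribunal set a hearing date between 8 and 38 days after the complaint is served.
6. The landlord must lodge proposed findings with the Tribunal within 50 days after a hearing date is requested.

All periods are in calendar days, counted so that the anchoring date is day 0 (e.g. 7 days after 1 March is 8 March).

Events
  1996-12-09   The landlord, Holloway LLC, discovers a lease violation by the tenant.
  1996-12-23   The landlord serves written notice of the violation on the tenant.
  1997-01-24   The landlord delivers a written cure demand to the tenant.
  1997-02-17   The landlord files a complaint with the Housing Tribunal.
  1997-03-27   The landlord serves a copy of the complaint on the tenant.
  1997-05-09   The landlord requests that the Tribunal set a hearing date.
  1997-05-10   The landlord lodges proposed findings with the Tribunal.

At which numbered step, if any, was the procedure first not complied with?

Step 5

(1) due by 1996-12-09 + 15 days = 1996-12-24; done 1996-12-23 — timely.
(2) the permitted window runs from 1996-12-23 + 5 = 1996-12-28 to 1996-12-23 + 37 = 1997-01-29; 1997-01-24 falls inside that range.
(3) permitted from 1997-01-24 + 22 days = 1997-02-15 onward; 1997-02-17 is on or after that date.
(4) the permitted window runs from 1997-02-17 + 10 = 1997-02-27 to 1997-02-17 + 39 = 1997-03-28; done 1997-03-27, which is between those dates.
(5) the permitted window runs from 1997-03-27 + 8 = 1997-04-04 to 1997-03-27 + 38 = 1997-05-04; done 1997-05-09 — 5 days after the window closed.
The procedure was therefore not followed at step 5.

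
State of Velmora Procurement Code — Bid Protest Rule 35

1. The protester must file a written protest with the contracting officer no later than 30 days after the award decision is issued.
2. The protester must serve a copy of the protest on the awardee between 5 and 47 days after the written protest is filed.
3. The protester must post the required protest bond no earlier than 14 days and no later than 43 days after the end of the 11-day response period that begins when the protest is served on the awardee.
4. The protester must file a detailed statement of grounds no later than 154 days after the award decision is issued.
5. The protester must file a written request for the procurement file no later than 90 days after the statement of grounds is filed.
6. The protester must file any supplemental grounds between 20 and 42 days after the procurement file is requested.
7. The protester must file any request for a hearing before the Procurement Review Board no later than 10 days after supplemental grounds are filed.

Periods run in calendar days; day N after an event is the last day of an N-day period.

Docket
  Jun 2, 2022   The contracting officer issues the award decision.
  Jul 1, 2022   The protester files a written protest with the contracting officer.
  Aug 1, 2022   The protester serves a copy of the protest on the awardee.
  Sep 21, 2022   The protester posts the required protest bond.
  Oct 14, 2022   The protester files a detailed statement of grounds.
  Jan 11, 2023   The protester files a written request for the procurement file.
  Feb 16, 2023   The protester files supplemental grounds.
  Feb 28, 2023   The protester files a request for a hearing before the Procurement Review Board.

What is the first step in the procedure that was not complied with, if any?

(1) due by Jun 2, 2022 + 30 days = Jul 2, 2022; completed Jul 1, 2022, before the deadline.
(2) the permitted window runs from Jul 1, 2022 + 5 = Jul 6, 2022 to Jul 1, 2022 + 47 = Aug 17, 2022; done Aug 1, 2022 — within the window.
(3) the permitted window runs from Aug 12, 2022 + 14 = Aug 26, 2022 to Aug 12, 2022 + 43 = Sep 24, 2022; Sep 21, 2022 falls inside that range.
(4) due by Jun 2, 2022 + 154 days = Nov 3, 2022; completed Oct 14, 2022, before the deadline.
(5) due by Oct 14, 2022 + 90 days = Jan 12, 2023; completed Jan 11, 2023, before the deadline.
(6) the permitted window runs from Jan 11, 2023 + 20 = Jan 31, 2023 to Jan 11, 2023 + 42 = Feb 22, 2023; done Feb 16, 2023 — within the window.
(7) due by Feb 16, 2023 + 10 days = Feb 26, 2023; Feb 28, 2023 misses that deadline by 2 days.

Step 7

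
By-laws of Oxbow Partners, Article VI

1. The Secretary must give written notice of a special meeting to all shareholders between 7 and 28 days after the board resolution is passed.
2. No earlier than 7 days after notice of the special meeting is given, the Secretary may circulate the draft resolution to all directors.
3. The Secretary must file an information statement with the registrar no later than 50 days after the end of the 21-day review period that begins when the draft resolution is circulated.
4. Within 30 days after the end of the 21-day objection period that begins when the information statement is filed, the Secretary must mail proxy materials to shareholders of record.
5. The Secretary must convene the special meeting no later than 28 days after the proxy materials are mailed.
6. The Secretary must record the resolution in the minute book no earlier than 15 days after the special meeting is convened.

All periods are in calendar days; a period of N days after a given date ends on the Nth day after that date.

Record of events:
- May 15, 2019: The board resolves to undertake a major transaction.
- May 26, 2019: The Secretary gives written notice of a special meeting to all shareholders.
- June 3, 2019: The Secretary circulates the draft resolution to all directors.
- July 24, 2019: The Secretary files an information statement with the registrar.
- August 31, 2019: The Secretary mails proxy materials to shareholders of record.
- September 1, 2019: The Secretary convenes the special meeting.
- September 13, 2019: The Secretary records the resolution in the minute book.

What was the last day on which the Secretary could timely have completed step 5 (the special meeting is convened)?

Step 5 runs from August 31, 2019, when the proxy materials are mailed. 28 days after August 31, 2019 is September 28, 2019.

September 28, 2019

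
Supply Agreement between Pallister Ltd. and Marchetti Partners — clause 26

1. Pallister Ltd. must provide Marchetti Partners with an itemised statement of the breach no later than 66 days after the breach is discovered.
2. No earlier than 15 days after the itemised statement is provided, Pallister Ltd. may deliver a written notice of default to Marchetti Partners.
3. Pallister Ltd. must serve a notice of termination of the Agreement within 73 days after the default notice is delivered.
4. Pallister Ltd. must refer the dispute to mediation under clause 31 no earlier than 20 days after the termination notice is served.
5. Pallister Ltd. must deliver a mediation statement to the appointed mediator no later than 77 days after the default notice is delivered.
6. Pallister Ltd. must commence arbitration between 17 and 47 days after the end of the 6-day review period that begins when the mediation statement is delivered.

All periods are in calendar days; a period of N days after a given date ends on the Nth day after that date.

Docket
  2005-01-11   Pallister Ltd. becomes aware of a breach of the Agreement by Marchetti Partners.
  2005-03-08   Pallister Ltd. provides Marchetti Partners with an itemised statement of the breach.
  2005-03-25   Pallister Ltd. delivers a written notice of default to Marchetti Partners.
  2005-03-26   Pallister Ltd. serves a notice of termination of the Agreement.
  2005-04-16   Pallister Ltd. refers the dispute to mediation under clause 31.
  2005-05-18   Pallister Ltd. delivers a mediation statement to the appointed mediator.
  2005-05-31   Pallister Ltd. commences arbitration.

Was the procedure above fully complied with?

No

(1) due by 2005-01-11 + 66 days = 2005-03-18; 2005-03-08 is within that limit.
(2) permitted from 2005-03-08 + 15 days = 2005-03-23 onward; done 2005-03-25, after the minimum wait.
(3) due by 2005-03-25 + 73 days = 2005-06-06; 2005-03-26 is within that limit.
(4) permitted from 2005-03-26 + 20 days = 2005-04-15 onward; 2005-04-16 is on or after that date.
(5) due by 2005-03-25 + 77 days = 2005-06-10; completed 2005-05-18, before the deadline.
(6) the permitted window runs from 2005-05-24 + 17 = 2005-06-10 to 2005-05-24 + 47 = 2005-07-10; done 2005-05-31 — 10 days before the window opened.
That is the first point of non-compliance.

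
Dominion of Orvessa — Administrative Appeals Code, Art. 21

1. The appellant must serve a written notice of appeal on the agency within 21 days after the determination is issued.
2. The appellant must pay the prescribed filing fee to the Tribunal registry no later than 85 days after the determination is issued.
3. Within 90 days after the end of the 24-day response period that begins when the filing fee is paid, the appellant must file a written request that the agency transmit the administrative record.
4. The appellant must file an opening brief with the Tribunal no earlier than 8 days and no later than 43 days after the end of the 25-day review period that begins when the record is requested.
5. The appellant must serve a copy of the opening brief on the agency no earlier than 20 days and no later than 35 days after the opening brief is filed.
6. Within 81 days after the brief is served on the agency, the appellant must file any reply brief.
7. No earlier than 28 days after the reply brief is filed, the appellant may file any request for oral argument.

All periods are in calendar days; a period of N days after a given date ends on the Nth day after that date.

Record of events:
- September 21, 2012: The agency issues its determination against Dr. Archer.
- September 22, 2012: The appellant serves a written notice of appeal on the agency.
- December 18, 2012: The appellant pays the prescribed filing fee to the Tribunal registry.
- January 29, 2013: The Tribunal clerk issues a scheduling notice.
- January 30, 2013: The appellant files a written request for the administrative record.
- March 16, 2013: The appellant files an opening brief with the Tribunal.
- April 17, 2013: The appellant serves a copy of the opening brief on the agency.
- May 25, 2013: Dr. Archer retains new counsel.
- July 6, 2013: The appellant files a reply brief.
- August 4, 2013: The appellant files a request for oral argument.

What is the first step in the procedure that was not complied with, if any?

Step 2

Step 1: 21 days after September 21, 2012 (when the determination is issued) is October 12, 2012; September 22, 2012 is within that limit.
Step 2: 85 days after September 21, 2012 (when the determination is issued) is December 15, 2012; December 18, 2012 misses that deadline by 3 days.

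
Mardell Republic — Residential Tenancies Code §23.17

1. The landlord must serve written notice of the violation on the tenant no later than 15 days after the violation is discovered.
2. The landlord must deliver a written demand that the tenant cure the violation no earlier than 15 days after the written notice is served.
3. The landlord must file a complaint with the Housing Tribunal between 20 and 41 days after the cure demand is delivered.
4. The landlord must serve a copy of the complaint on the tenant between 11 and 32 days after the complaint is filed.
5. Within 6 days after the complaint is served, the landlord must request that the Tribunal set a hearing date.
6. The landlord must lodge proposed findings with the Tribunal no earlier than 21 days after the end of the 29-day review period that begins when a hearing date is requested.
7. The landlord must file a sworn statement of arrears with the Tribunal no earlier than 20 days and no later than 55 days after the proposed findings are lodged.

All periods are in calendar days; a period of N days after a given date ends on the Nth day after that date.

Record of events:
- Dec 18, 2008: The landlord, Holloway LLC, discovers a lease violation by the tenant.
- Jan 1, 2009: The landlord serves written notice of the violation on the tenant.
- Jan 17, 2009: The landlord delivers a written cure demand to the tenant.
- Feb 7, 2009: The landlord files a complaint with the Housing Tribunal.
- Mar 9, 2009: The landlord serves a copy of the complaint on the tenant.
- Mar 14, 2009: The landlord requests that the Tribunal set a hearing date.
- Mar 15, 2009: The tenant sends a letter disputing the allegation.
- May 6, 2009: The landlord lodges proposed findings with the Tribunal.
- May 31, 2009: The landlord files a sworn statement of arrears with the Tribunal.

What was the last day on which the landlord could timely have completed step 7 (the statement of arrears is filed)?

Jun 30, 2009

Step 7 runs from May 6, 2009, when the proposed findings are lodged. The window is 20–55 days after May 6, 2009; it closes on Jun 30, 2009.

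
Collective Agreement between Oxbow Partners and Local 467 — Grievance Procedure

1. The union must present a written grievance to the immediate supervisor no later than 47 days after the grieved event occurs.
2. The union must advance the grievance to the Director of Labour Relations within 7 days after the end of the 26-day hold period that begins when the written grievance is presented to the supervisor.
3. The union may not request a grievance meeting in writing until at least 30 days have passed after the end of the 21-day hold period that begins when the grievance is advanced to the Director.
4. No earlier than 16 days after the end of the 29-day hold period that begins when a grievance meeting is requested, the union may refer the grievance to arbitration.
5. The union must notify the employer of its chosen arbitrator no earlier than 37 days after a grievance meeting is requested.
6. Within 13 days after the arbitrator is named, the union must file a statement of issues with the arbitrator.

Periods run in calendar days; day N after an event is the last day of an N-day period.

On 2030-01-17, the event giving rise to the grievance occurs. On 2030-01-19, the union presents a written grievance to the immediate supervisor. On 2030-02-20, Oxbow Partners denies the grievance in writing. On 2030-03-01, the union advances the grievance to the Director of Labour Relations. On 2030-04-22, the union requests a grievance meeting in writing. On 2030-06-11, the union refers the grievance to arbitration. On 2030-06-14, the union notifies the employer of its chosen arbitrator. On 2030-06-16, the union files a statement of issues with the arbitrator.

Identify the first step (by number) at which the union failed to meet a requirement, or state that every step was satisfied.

Step 2

(1) due by 2030-01-17 + 47 days = 2030-03-05; 2030-01-19 is within that limit.
(2) due by 2030-02-14 + 7 days = 2030-02-21; done 2030-03-01 — 8 days late.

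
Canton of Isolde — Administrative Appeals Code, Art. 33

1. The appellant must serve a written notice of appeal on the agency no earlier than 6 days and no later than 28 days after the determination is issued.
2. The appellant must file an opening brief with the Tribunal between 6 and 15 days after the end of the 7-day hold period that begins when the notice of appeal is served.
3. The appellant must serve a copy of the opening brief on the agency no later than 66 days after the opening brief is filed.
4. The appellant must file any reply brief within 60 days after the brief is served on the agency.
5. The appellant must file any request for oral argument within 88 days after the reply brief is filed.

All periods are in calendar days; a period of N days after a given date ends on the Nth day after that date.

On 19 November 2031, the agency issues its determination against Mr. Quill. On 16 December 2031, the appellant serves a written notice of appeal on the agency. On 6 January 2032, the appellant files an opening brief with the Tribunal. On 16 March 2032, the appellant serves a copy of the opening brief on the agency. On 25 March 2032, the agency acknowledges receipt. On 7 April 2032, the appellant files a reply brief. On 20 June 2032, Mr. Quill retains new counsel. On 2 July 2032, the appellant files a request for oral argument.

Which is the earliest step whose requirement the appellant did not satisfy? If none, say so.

Step 3

Step 1: the window is 6–28 days after 19 November 2031 (when the determination is issued), so 25 November 2031 through 17 December 2031; 16 December 2031 falls inside that range.
Step 2: the window is 6–15 days after 23 December 2031 (end of the 7-day hold period, which began when the notice of appeal is served on 16 December 2031), so 29 December 2031 through 7 January 2032; done 6 January 2032, which is between those dates.
Step 3: 66 days after 6 January 2032 (when the opening brief is filed) is 12 March 2032; done 16 March 2032 — 4 days late.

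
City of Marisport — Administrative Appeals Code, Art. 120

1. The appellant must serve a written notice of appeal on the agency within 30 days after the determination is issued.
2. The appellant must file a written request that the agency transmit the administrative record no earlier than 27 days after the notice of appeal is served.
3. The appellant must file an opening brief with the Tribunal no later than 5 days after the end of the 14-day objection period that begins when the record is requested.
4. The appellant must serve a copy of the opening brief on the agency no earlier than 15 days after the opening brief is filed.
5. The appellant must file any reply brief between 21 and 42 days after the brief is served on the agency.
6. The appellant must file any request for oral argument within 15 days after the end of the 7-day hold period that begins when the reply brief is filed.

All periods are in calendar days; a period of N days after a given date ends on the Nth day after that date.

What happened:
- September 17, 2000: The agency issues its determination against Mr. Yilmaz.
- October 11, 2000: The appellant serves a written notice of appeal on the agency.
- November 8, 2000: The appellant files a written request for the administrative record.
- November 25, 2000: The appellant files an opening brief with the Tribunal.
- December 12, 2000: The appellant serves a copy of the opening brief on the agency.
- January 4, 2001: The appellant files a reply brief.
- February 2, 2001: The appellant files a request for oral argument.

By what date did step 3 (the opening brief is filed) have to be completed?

The record is requested on November 8, 2000; the 14-day objection period therefore ends November 22, 2000, and step 3 runs from that date. 5 days after November 22, 2000 is November 27, 2000.

November 27, 2000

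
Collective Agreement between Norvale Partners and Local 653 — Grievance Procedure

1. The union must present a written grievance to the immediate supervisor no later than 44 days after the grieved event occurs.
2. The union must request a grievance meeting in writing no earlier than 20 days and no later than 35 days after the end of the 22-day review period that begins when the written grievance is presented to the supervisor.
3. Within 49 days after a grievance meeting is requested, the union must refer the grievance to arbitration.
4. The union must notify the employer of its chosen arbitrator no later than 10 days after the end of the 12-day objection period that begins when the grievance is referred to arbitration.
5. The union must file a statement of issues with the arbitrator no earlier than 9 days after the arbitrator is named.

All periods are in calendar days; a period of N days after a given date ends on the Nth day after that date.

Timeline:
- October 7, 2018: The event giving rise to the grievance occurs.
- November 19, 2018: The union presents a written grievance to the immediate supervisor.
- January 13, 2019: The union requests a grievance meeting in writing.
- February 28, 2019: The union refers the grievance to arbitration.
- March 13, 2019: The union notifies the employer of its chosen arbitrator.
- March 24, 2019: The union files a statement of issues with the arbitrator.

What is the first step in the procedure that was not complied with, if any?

None — every step was satisfied

(1) due by October 7, 2018 + 44 days = November 20, 2018; November 19, 2018 is within that limit.
(2) the permitted window runs from December 11, 2018 + 20 = December 31, 2018 to December 11, 2018 + 35 = January 15, 2019; done January 13, 2019, which is between those dates.
(3) due by January 13, 2019 + 49 days = March 3, 2019; February 28, 2019 is within that limit.
(4) due by March 12, 2019 + 10 days = March 22, 2019; completed March 13, 2019, before the deadline.
(5) permitted from March 13, 2019 + 9 days = March 22, 2019 onward; done March 24, 2019, after the minimum wait.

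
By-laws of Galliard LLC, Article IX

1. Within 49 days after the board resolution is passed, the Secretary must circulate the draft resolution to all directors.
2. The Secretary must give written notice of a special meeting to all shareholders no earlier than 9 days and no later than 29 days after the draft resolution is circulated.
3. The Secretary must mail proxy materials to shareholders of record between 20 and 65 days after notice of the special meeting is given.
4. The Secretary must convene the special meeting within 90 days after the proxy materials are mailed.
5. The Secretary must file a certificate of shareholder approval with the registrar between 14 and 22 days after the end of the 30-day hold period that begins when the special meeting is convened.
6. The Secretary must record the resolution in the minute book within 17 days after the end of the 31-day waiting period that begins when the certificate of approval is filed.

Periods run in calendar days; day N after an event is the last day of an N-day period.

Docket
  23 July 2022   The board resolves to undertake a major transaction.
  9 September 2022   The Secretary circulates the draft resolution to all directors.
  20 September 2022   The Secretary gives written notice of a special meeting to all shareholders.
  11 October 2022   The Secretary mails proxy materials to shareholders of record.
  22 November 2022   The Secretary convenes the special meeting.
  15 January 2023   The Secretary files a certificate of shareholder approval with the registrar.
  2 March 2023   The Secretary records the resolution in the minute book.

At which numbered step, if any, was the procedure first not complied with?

Step 5

(1) due by 23 July 2022 + 49 days = 10 September 2022; 9 September 2022 is within that limit.
(2) the permitted window runs from 9 September 2022 + 9 = 18 September 2022 to 9 September 2022 + 29 = 8 October 2022; 20 September 2022 falls inside that range.
(3) the permitted window runs from 20 September 2022 + 20 = 10 October 2022 to 20 September 2022 + 65 = 24 November 2022; done 11 October 2022, which is between those dates.
(4) due by 11 October 2022 + 90 days = 9 January 2023; done 22 November 2022 — timely.
(5) the permitted window runs from 22 December 2022 + 14 = 5 January 2023 to 22 December 2022 + 22 = 13 January 2023; 15 January 2023 is 2 days past the end of the window.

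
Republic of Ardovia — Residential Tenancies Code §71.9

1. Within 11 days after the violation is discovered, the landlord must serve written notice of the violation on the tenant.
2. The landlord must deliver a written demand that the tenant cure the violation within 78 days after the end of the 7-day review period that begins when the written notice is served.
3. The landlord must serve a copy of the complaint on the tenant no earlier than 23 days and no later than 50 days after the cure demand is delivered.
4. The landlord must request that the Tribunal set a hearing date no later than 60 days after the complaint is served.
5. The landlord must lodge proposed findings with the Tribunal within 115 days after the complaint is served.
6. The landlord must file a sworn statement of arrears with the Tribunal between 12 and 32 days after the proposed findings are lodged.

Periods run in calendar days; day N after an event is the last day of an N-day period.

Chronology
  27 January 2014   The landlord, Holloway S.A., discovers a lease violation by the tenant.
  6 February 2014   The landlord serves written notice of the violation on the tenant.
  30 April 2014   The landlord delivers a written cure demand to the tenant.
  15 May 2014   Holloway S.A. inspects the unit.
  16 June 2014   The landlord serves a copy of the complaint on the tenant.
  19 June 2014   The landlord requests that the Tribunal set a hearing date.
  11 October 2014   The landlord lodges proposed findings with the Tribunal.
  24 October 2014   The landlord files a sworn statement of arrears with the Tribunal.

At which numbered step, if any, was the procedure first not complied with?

Step 5

Step 1 — counting 11 days from 27 January 2014 (when the violation is discovered) gives a deadline of 7 February 2014; completed 6 February 2014, before the deadline.
Step 2 — counting 78 days from 13 February 2014 (end of the 7-day review period, which began when the written notice is served on 6 February 2014) gives a deadline of 2 May 2014; done 30 April 2014 — timely.
Step 3 — 23 and 50 days from 30 April 2014 (when the cure demand is delivered) are 23 May 2014 and 19 June 2014 respectively; done 16 June 2014 — within the window.
Step 4 — counting 60 days from 16 June 2014 (when the complaint is served) gives a deadline of 15 August 2014; completed 19 June 2014, before the deadline.
Step 5 — counting 115 days from 16 June 2014 (when the complaint is served) gives a deadline of 9 October 2014; done 11 October 2014 — 2 days late.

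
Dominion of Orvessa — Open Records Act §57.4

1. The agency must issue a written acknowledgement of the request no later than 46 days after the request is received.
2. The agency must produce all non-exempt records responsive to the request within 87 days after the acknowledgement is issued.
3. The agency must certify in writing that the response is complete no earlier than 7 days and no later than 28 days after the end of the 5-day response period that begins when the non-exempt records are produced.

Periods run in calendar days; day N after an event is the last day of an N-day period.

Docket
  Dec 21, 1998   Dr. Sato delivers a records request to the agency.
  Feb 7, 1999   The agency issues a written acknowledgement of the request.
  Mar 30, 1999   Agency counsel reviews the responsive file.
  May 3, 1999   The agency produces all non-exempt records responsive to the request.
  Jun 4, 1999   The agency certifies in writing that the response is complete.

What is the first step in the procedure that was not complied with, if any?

Step 1

(1) due by Dec 21, 1998 + 46 days = Feb 5, 1999; done Feb 7, 1999 — 2 days late.
No need to go further; step 1 was not satisfied.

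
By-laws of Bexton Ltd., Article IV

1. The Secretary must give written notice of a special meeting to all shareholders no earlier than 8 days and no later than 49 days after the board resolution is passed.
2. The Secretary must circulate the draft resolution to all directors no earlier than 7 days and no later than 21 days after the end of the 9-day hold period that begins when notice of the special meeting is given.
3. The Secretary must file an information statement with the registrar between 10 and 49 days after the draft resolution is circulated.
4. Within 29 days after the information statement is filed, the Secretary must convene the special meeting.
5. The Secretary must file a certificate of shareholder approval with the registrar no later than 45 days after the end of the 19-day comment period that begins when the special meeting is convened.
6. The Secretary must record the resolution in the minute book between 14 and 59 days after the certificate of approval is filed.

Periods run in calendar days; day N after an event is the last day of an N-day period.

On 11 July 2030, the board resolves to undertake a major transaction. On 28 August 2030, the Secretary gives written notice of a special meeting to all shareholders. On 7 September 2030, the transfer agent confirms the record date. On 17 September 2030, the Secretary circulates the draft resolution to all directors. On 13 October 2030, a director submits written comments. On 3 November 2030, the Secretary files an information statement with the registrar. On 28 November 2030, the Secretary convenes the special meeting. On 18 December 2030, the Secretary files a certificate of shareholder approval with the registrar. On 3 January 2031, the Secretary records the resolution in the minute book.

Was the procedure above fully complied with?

Yes

Step 1: the window is 8–49 days after 11 July 2030 (when the board resolution is passed), so 19 July 2030 through 29 August 2030; done 28 August 2030, which is between those dates.
Step 2: the window is 7–21 days after 6 September 2030 (end of the 9-day hold period, which began when notice of the special meeting is given on 28 August 2030), so 13 September 2030 through 27 September 2030; done 17 September 2030, which is between those dates.
Step 3: the window is 10–49 days after 17 September 2030 (when the draft resolution is circulated), so 27 September 2030 through 5 November 2030; 3 November 2030 falls inside that range.
Step 4: 29 days after 3 November 2030 (when the information statement is filed) is 2 December 2030; done 28 November 2030 — timely.
Step 5: 45 days after 17 December 2030 (end of the 19-day comment period, which began when the special meeting is convened on 28 November 2030) is 31 January 2031; done 18 December 2030 — timely.
Step 6: the window is 14–59 days after 18 December 2030 (when the certificate of approval is filed), so 1 January 2031 through 15 February 2031; done 3 January 2031, which is between those dates.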